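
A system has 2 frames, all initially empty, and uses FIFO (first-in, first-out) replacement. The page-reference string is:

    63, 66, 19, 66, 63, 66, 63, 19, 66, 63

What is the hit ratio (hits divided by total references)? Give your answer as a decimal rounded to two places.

0.30

63 → fault, frames (63)
66 → fault, frames (63 66)
19 → fault, evict 63, frames (66 19)
66 → hit
63 → fault, evict 66, frames (19 63)
66 → fault, evict 19, frames (63 66)
63 → hit
19 → fault, evict 63, frames (66 19)
66 → hit
63 → fault, evict 66, frames (19 63)
Hits: 3 of 10 references → 3/10 = 0.3000.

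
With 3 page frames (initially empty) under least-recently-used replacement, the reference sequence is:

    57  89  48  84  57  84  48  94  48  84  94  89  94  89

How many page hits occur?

57 -> fault, frames {57}
89 -> fault, frames {57,89}
48 -> fault, frames {57,89,48}
84 -> fault, evict 57, frames {89,48,84}
57 -> fault, evict 89, frames {48,84,57}
84 -> hit
48 -> hit
94 -> fault, evict 57, frames {84,48,94}
48 -> hit
84 -> hit
94 -> hit
89 -> fault, evict 48, frames {84,94,89}
94 -> hit
89 -> hit
Hits: 7.

7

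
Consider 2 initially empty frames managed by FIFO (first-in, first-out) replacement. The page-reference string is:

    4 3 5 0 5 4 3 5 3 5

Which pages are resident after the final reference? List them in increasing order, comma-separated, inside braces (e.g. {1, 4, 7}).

4 → miss, frames {4}
3 → miss, frames {4,3}
5 → miss, evict 4, frames {3,5}
0 → miss, evict 3, frames {5,0}
5 → hit
4 → miss, evict 5, frames {0,4}
3 → miss, evict 0, frames {4,3}
5 → miss, evict 4, frames {3,5}
3 → hit
5 → hit

{3, 5}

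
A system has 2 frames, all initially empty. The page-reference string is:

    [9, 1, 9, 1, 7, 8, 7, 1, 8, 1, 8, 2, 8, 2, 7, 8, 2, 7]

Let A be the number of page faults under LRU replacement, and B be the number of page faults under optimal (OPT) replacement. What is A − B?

3

Under LRU: F F . . F F . F F . . F . . F F F F → 11 faults.
Under OPT: F F . . F F . F . . . F . . F . F . → 8 faults.
A − B = 11 − 8 = 3.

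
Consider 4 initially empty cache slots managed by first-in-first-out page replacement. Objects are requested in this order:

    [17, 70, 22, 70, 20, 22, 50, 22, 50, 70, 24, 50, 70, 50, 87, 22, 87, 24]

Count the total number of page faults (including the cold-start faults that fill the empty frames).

9

17 → fault, frames {17}
70 → fault, frames {17,70}
22 → fault, frames {17,70,22}
70 → hit
20 → fault, frames {17,70,22,20}
22 → hit
50 → fault, evict 17, frames {70,22,20,50}
22 → hit
50 → hit
70 → hit
24 → fault, evict 70, frames {22,20,50,24}
50 → hit
70 → fault, evict 22, frames {20,50,24,70}
50 → hit
87 → fault, evict 20, frames {50,24,70,87}
22 → fault, evict 50, frames {24,70,87,22}
87 → hit
24 → hit
Page faults: 9.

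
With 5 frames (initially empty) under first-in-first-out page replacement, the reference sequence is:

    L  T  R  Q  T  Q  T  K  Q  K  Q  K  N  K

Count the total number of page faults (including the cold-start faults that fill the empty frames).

6

L -> miss, frames [L]
T -> miss, frames [L, T]
R -> miss, frames [L, T, R]
Q -> miss, frames [L, T, R, Q]
T -> hit
Q -> hit
T -> hit
K -> miss, frames [L, T, R, Q, K]
Q -> hit
K -> hit
Q -> hit
K -> hit
N -> miss, evict L, frames [T, R, Q, K, N]
K -> hit
Page faults: 6.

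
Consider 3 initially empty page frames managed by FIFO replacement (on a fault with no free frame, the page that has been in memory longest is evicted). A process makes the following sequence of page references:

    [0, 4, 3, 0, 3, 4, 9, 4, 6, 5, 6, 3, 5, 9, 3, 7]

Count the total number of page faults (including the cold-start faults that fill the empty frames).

9

0: miss, frames (0)
4: miss, frames (0 4)
3: miss, frames (0 4 3)
0: hit
3: hit
4: hit
9: miss, evict 0, frames (4 3 9)
4: hit
6: miss, evict 4, frames (3 9 6)
5: miss, evict 3, frames (9 6 5)
6: hit
3: miss, evict 9, frames (6 5 3)
5: hit
9: miss, evict 6, frames (5 3 9)
3: hit
7: miss, evict 5, frames (3 9 7)
Page faults: 9.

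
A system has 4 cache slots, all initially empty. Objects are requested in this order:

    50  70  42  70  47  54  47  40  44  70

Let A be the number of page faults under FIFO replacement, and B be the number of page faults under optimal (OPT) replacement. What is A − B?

1

Under FIFO: F F F . F F . F F F → 8 faults.
Under OPT: F F F . F F . F F . → 7 faults.
A − B = 8 − 7 = 1.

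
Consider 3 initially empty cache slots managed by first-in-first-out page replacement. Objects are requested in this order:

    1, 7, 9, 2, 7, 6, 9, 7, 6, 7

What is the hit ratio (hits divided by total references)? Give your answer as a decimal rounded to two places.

1: miss, frames [1]
7: miss, frames [1, 7]
9: miss, frames [1, 7, 9]
2: miss, evict 1, frames [7, 9, 2]
7: hit
6: miss, evict 7, frames [9, 2, 6]
9: hit
7: miss, evict 9, frames [2, 6, 7]
6: hit
7: hit
Hits: 4 of 10 references → 4/10 = 0.4000.

0.40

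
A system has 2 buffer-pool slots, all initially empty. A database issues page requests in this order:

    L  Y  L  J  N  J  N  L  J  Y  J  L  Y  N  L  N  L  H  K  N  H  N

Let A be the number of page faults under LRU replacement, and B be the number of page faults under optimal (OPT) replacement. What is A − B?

4

Under LRU: F F . F F . . F F F . F F F F . . F F F F . → 15 faults.
Under OPT: F F . F F . . F . F . F . F . . . F F . F . → 11 faults.
A − B = 15 − 11 = 4.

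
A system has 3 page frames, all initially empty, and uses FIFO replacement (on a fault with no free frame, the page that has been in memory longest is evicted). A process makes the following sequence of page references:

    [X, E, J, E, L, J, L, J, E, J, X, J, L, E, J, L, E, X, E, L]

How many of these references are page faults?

10

X: fault, frames {X}
E: fault, frames {X,E}
J: fault, frames {X,E,J}
E: hit
L: fault, evict X, frames {E,J,L}
J: hit
L: hit
J: hit
E: hit
J: hit
X: fault, evict E, frames {J,L,X}
J: hit
L: hit
E: fault, evict J, frames {L,X,E}
J: fault, evict L, frames {X,E,J}
L: fault, evict X, frames {E,J,L}
E: hit
X: fault, evict E, frames {J,L,X}
E: fault, evict J, frames {L,X,E}
L: hit
Page faults: 10.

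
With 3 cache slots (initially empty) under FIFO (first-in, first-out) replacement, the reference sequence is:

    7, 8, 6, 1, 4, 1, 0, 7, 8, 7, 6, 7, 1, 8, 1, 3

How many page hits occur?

7 -> fault, frames (7)
8 -> fault, frames (7 8)
6 -> fault, frames (7 8 6)
1 -> fault, evict 7, frames (8 6 1)
4 -> fault, evict 8, frames (6 1 4)
1 -> hit
0 -> fault, evict 6, frames (1 4 0)
7 -> fault, evict 1, frames (4 0 7)
8 -> fault, evict 4, frames (0 7 8)
7 -> hit
6 -> fault, evict 0, frames (7 8 6)
7 -> hit
1 -> fault, evict 7, frames (8 6 1)
8 -> hit
1 -> hit
3 -> fault, evict 8, frames (6 1 3)
Hits: 5.

5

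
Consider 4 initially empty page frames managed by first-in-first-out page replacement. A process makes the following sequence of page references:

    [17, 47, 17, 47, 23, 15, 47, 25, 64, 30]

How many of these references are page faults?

17 → miss, frames [17]
47 → miss, frames [17, 47]
17 → hit
47 → hit
23 → miss, frames [17, 47, 23]
15 → miss, frames [17, 47, 23, 15]
47 → hit
25 → miss, evict 17, frames [47, 23, 15, 25]
64 → miss, evict 47, frames [23, 15, 25, 64]
30 → miss, evict 23, frames [15, 25, 64, 30]
Page faults: 7.

7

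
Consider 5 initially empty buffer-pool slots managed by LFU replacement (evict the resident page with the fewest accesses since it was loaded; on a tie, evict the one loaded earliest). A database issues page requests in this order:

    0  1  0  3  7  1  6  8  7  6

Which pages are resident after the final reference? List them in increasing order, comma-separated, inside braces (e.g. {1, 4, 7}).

{0, 1, 6, 7, 8}

0: fault, frames {0}
1: fault, frames {0,1}
0: hit
3: fault, frames {0,1,3}
7: fault, frames {0,1,3,7}
1: hit
6: fault, frames {0,1,3,7,6}
8: fault, evict 3, frames {0,1,7,6,8}
7: hit
6: hit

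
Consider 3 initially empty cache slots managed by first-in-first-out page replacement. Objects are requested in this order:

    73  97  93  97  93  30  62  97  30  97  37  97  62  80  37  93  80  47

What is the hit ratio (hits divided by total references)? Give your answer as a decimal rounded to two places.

73 → miss, frames [73]
97 → miss, frames [73, 97]
93 → miss, frames [73, 97, 93]
97 → hit
93 → hit
30 → miss, evict 73, frames [97, 93, 30]
62 → miss, evict 97, frames [93, 30, 62]
97 → miss, evict 93, frames [30, 62, 97]
30 → hit
97 → hit
37 → miss, evict 30, frames [62, 97, 37]
97 → hit
62 → hit
80 → miss, evict 62, frames [97, 37, 80]
37 → hit
93 → miss, evict 97, frames [37, 80, 93]
80 → hit
47 → miss, evict 37, frames [80, 93, 47]
Hits: 8 of 18 references → 8/18 = 0.4444.

0.44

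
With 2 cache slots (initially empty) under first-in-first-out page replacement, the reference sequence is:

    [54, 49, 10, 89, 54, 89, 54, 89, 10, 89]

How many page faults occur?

7

54 -> miss, frames {54}
49 -> miss, frames {54,49}
10 -> miss, evict 54, frames {49,10}
89 -> miss, evict 49, frames {10,89}
54 -> miss, evict 10, frames {89,54}
89 -> hit
54 -> hit
89 -> hit
10 -> miss, evict 89, frames {54,10}
89 -> miss, evict 54, frames {10,89}
Page faults: 7.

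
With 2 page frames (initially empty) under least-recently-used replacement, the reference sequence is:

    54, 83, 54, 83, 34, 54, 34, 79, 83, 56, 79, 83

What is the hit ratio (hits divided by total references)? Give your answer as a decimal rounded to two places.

54 -> miss, frames {54}
83 -> miss, frames {54,83}
54 -> hit
83 -> hit
34 -> miss, evict 54, frames {83,34}
54 -> miss, evict 83, frames {34,54}
34 -> hit
79 -> miss, evict 54, frames {34,79}
83 -> miss, evict 34, frames {79,83}
56 -> miss, evict 79, frames {83,56}
79 -> miss, evict 83, frames {56,79}
83 -> miss, evict 56, frames {79,83}
Hits: 3 of 12 references → 3/12 = 0.2500.

0.25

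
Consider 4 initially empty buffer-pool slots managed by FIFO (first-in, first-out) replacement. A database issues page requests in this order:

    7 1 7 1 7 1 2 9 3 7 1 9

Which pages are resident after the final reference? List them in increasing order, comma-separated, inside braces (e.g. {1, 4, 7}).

{1, 3, 7, 9}

7: fault, frames (7)
1: fault, frames (7 1)
7: hit
1: hit
7: hit
1: hit
2: fault, frames (7 1 2)
9: fault, frames (7 1 2 9)
3: fault, evict 7, frames (1 2 9 3)
7: fault, evict 1, frames (2 9 3 7)
1: fault, evict 2, frames (9 3 7 1)
9: hit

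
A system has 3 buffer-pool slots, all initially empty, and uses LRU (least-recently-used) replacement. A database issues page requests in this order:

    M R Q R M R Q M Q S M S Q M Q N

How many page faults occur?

M: miss, frames [M]
R: miss, frames [M, R]
Q: miss, frames [M, R, Q]
R: hit
M: hit
R: hit
Q: hit
M: hit
Q: hit
S: miss, evict R, frames [M, Q, S]
M: hit
S: hit
Q: hit
M: hit
Q: hit
N: miss, evict S, frames [M, Q, N]
Page faults: 5.

5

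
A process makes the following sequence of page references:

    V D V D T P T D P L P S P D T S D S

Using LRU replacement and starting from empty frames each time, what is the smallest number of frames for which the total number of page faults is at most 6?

5

f=1: 18 faults
f=2: 12 faults
f=3: 9 faults
f=4: 7 faults
f=5: 6 faults
f=6: 6 faults
Smallest f with faults ≤ 6 is 5.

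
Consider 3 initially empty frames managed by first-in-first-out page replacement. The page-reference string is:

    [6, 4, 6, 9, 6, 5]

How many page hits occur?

2

6 → miss, frames (6)
4 → miss, frames (6 4)
6 → hit
9 → miss, frames (6 4 9)
6 → hit
5 → miss, evict 6, frames (4 9 5)
Hits: 2.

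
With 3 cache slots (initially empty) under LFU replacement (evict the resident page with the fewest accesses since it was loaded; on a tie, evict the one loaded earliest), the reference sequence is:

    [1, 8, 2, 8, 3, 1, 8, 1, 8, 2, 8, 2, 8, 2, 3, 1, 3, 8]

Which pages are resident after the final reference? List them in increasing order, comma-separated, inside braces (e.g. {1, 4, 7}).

1 → fault, frames (1)
8 → fault, frames (1 8)
2 → fault, frames (1 8 2)
8 → hit
3 → fault, evict 1, frames (8 2 3)
1 → fault, evict 2, frames (8 3 1)
8 → hit
1 → hit
8 → hit
2 → fault, evict 3, frames (8 1 2)
8 → hit
2 → hit
8 → hit
2 → hit
3 → fault, evict 1, frames (8 2 3)
1 → fault, evict 3, frames (8 2 1)
3 → fault, evict 1, frames (8 2 3)
8 → hit

{2, 3, 8}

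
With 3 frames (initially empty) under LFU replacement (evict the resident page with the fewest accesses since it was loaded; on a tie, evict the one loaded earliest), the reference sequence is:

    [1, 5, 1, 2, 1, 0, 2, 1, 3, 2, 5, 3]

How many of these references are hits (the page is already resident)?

5

1: fault, frames {1}
5: fault, frames {1,5}
1: hit
2: fault, frames {1,5,2}
1: hit
0: fault, evict 5, frames {1,2,0}
2: hit
1: hit
3: fault, evict 0, frames {1,2,3}
2: hit
5: fault, evict 3, frames {1,2,5}
3: fault, evict 5, frames {1,2,3}
Hits: 5.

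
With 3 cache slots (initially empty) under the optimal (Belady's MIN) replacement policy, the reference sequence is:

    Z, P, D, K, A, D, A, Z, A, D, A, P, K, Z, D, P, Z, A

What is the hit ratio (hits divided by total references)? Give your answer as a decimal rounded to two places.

0.50

Z -> fault, frames {Z}
P -> fault, frames {Z,P}
D -> fault, frames {Z,P,D}
K -> fault, evict P, frames {Z,D,K}
A -> fault, evict K, frames {Z,D,A}
D -> hit
A -> hit
Z -> hit
A -> hit
D -> hit
A -> hit
P -> fault, evict A, frames {Z,D,P}
K -> fault, evict P, frames {Z,D,K}
Z -> hit
D -> hit
P -> fault, evict K, frames {Z,D,P}
Z -> hit
A -> fault, evict P, frames {Z,D,A}
Hits: 9 of 18 references → 9/18 = 0.5000.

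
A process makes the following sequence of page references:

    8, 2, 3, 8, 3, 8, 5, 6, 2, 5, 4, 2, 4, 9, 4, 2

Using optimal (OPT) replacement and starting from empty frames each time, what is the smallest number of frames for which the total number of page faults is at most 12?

2

f=1: 16 faults
f=2: 9 faults
f=3: 7 faults
f=4: 7 faults
f=5: 7 faults
f=6: 7 faults
f=7: 7 faults
Smallest f with faults ≤ 12 is 2.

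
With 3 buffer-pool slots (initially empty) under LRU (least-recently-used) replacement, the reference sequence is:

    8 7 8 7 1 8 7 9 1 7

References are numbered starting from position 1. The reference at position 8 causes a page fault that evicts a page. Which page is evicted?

pos 1: 8: miss, frames [8]
pos 2: 7: miss, frames [8, 7]
pos 3: 8: hit
pos 4: 7: hit
pos 5: 1: miss, frames [8, 7, 1]
pos 6: 8: hit
pos 7: 7: hit
pos 8: 9: miss, evict 1, frames [8, 7, 9]
At position 8, page 1 is evicted.

1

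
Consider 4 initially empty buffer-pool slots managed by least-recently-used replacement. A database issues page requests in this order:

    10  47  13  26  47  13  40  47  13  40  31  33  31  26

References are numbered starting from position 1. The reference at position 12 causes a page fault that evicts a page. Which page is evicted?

pos 1: 10 -> fault, frames {10}
pos 2: 47 -> fault, frames {10,47}
pos 3: 13 -> fault, frames {10,47,13}
pos 4: 26 -> fault, frames {10,47,13,26}
pos 5: 47 -> hit
pos 6: 13 -> hit
pos 7: 40 -> fault, evict 10, frames {26,47,13,40}
pos 8: 47 -> hit
pos 9: 13 -> hit
pos 10: 40 -> hit
pos 11: 31 -> fault, evict 26, frames {47,13,40,31}
pos 12: 33 -> fault, evict 47, frames {13,40,31,33}
At position 12, page 47 is evicted.

47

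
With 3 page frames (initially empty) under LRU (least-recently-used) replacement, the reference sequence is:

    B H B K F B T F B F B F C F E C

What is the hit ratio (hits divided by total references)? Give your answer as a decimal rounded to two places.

0.56

B → miss, frames (B)
H → miss, frames (B H)
B → hit
K → miss, frames (H B K)
F → miss, evict H, frames (B K F)
B → hit
T → miss, evict K, frames (F B T)
F → hit
B → hit
F → hit
B → hit
F → hit
C → miss, evict T, frames (B F C)
F → hit
E → miss, evict B, frames (C F E)
C → hit
Hits: 9 of 16 references → 9/16 = 0.5625.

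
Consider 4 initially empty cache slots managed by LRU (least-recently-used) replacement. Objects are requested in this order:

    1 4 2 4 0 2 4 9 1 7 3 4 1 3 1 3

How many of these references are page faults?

1: miss, frames (1)
4: miss, frames (1 4)
2: miss, frames (1 4 2)
4: hit
0: miss, frames (1 2 4 0)
2: hit
4: hit
9: miss, evict 1, frames (0 2 4 9)
1: miss, evict 0, frames (2 4 9 1)
7: miss, evict 2, frames (4 9 1 7)
3: miss, evict 4, frames (9 1 7 3)
4: miss, evict 9, frames (1 7 3 4)
1: hit
3: hit
1: hit
3: hit
Page faults: 9.

9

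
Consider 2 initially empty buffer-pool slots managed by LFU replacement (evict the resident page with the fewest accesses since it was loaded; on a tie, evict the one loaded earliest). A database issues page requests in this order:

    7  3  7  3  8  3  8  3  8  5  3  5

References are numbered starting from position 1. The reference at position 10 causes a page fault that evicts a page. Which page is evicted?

pos 1: 7 -> fault, frames (7)
pos 2: 3 -> fault, frames (7 3)
pos 3: 7 -> hit
pos 4: 3 -> hit
pos 5: 8 -> fault, evict 7, frames (3 8)
pos 6: 3 -> hit
pos 7: 8 -> hit
pos 8: 3 -> hit
pos 9: 8 -> hit
pos 10: 5 -> fault, evict 8, frames (3 5)
At position 10, page 8 is evicted.

8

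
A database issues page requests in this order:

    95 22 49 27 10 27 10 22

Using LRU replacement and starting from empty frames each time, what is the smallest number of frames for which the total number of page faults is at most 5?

4

f=1: 8 faults
f=2: 6 faults
f=3: 6 faults
f=4: 5 faults
f=5: 5 faults
Smallest f with faults ≤ 5 is 4.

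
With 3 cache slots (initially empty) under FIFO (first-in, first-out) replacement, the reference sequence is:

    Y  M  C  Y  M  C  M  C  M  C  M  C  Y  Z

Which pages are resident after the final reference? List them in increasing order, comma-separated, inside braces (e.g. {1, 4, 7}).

{C, M, Z}

Y: miss, frames (Y)
M: miss, frames (Y M)
C: miss, frames (Y M C)
Y: hit
M: hit
C: hit
M: hit
C: hit
M: hit
C: hit
M: hit
C: hit
Y: hit
Z: miss, evict Y, frames (M C Z)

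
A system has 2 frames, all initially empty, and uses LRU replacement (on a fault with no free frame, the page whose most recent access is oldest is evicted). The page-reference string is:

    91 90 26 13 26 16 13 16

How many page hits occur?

91 -> fault, frames [91]
90 -> fault, frames [91, 90]
26 -> fault, evict 91, frames [90, 26]
13 -> fault, evict 90, frames [26, 13]
26 -> hit
16 -> fault, evict 13, frames [26, 16]
13 -> fault, evict 26, frames [16, 13]
16 -> hit
Hits: 2.

2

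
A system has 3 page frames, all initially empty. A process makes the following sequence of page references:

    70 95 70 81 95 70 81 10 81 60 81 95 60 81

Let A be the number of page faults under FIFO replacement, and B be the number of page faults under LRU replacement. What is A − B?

Under FIFO: F F . F . . . F . F . F . F → 7 faults.
Under LRU: F F . F . . . F . F . F . . → 6 faults.
A − B = 7 − 6 = 1.

1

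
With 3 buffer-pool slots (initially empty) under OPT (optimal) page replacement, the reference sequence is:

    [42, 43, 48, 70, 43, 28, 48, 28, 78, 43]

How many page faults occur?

6

42 → miss, frames [42]
43 → miss, frames [42, 43]
48 → miss, frames [42, 43, 48]
70 → miss, evict 42, frames [43, 48, 70]
43 → hit
28 → miss, evict 70, frames [43, 48, 28]
48 → hit
28 → hit
78 → miss, evict 28, frames [43, 48, 78]
43 → hit
Page faults: 6.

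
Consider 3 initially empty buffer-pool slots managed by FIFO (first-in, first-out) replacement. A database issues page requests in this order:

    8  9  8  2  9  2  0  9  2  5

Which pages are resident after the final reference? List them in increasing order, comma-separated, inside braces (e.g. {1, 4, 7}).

{0, 2, 5}

8 → miss, frames [8]
9 → miss, frames [8, 9]
8 → hit
2 → miss, frames [8, 9, 2]
9 → hit
2 → hit
0 → miss, evict 8, frames [9, 2, 0]
9 → hit
2 → hit
5 → miss, evict 9, frames [2, 0, 5]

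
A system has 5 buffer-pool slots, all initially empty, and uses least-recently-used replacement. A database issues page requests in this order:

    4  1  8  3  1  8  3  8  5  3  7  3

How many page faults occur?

4 -> miss, frames {4}
1 -> miss, frames {4,1}
8 -> miss, frames {4,1,8}
3 -> miss, frames {4,1,8,3}
1 -> hit
8 -> hit
3 -> hit
8 -> hit
5 -> miss, frames {4,1,3,8,5}
3 -> hit
7 -> miss, evict 4, frames {1,8,5,3,7}
3 -> hit
Page faults: 6.

6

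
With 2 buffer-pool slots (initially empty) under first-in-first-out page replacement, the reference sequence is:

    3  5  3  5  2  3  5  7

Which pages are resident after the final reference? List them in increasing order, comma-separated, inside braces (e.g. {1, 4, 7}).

{5, 7}

3 → fault, frames (3)
5 → fault, frames (3 5)
3 → hit
5 → hit
2 → fault, evict 3, frames (5 2)
3 → fault, evict 5, frames (2 3)
5 → fault, evict 2, frames (3 5)
7 → fault, evict 3, frames (5 7)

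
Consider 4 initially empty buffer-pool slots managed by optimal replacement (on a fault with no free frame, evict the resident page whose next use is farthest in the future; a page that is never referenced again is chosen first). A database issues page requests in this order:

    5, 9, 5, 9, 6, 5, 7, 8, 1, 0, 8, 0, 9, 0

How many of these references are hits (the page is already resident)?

5 → miss, frames {5}
9 → miss, frames {5,9}
5 → hit
9 → hit
6 → miss, frames {5,9,6}
5 → hit
7 → miss, frames {5,9,6,7}
8 → miss, evict 7, frames {5,9,6,8}
1 → miss, evict 6, frames {5,9,8,1}
0 → miss, evict 1, frames {5,9,8,0}
8 → hit
0 → hit
9 → hit
0 → hit
Hits: 7.

7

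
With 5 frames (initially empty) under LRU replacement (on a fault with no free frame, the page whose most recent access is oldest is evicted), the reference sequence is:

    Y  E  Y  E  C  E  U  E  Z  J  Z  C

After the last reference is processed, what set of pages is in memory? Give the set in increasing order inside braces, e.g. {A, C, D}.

{C, E, J, U, Z}

Y: miss, frames (Y)
E: miss, frames (Y E)
Y: hit
E: hit
C: miss, frames (Y E C)
E: hit
U: miss, frames (Y C E U)
E: hit
Z: miss, frames (Y C U E Z)
J: miss, evict Y, frames (C U E Z J)
Z: hit
C: hit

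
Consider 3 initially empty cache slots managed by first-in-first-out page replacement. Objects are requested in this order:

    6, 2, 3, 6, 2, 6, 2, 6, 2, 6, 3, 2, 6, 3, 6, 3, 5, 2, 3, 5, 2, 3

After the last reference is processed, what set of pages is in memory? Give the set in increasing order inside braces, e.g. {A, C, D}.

{2, 3, 5}

6: fault, frames (6)
2: fault, frames (6 2)
3: fault, frames (6 2 3)
6: hit
2: hit
6: hit
2: hit
6: hit
2: hit
6: hit
3: hit
2: hit
6: hit
3: hit
6: hit
3: hit
5: fault, evict 6, frames (2 3 5)
2: hit
3: hit
5: hit
2: hit
3: hit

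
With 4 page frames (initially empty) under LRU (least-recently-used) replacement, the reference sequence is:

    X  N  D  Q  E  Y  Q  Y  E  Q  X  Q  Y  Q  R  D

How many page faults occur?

9

X -> fault, frames {X}
N -> fault, frames {X,N}
D -> fault, frames {X,N,D}
Q -> fault, frames {X,N,D,Q}
E -> fault, evict X, frames {N,D,Q,E}
Y -> fault, evict N, frames {D,Q,E,Y}
Q -> hit
Y -> hit
E -> hit
Q -> hit
X -> fault, evict D, frames {Y,E,Q,X}
Q -> hit
Y -> hit
Q -> hit
R -> fault, evict E, frames {X,Y,Q,R}
D -> fault, evict X, frames {Y,Q,R,D}
Page faults: 9.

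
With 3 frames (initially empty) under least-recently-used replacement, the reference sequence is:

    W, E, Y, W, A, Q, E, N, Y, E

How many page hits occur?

W → fault, frames {W}
E → fault, frames {W,E}
Y → fault, frames {W,E,Y}
W → hit
A → fault, evict E, frames {Y,W,A}
Q → fault, evict Y, frames {W,A,Q}
E → fault, evict W, frames {A,Q,E}
N → fault, evict A, frames {Q,E,N}
Y → fault, evict Q, frames {E,N,Y}
E → hit
Hits: 2.

2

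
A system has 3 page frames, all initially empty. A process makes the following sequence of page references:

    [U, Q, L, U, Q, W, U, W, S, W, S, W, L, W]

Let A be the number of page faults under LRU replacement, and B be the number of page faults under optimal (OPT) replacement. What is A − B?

1

Under LRU: F F F . . F . . F . . . F . → 6 faults.
Under OPT: F F F . . F . . F . . . . . → 5 faults.
A − B = 6 − 5 = 1.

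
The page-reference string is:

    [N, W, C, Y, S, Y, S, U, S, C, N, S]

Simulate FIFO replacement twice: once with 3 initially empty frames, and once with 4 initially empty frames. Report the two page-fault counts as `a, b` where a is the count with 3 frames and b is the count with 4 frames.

3 frames: F F F F F . . F . F F F → 9 faults.
4 frames: F F F F F . . F . . F . → 7 faults.
7 < 9: adding a frame reduced faults, as is typical.

9, 7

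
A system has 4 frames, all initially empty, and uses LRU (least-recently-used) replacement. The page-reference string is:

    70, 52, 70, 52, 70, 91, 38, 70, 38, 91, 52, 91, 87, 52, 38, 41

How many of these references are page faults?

70: fault, frames {70}
52: fault, frames {70,52}
70: hit
52: hit
70: hit
91: fault, frames {52,70,91}
38: fault, frames {52,70,91,38}
70: hit
38: hit
91: hit
52: hit
91: hit
87: fault, evict 70, frames {38,52,91,87}
52: hit
38: hit
41: fault, evict 91, frames {87,52,38,41}
Page faults: 6.

6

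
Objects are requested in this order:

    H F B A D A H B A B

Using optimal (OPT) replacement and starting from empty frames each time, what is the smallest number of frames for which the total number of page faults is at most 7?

f=1: 10 faults
f=2: 7 faults
f=3: 6 faults
f=4: 5 faults
f=5: 5 faults
Smallest f with faults ≤ 7 is 2.

2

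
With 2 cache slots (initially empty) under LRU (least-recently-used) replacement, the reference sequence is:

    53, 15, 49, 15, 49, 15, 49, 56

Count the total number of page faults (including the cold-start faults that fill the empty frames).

53 → miss, frames {53}
15 → miss, frames {53,15}
49 → miss, evict 53, frames {15,49}
15 → hit
49 → hit
15 → hit
49 → hit
56 → miss, evict 15, frames {49,56}
Page faults: 4.

4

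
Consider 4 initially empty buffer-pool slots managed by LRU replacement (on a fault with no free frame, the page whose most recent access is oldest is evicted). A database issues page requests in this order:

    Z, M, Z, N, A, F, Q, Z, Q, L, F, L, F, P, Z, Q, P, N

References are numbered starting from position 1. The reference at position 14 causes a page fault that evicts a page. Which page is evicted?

Z

pos 1: Z: miss, frames (Z)
pos 2: M: miss, frames (Z M)
pos 3: Z: hit
pos 4: N: miss, frames (M Z N)
pos 5: A: miss, frames (M Z N A)
pos 6: F: miss, evict M, frames (Z N A F)
pos 7: Q: miss, evict Z, frames (N A F Q)
pos 8: Z: miss, evict N, frames (A F Q Z)
pos 9: Q: hit
pos 10: L: miss, evict A, frames (F Z Q L)
pos 11: F: hit
pos 12: L: hit
pos 13: F: hit
pos 14: P: miss, evict Z, frames (Q L F P)
At position 14, page Z is evicted.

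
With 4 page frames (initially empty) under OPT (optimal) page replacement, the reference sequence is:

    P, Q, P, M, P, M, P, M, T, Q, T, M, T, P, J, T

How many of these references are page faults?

P -> miss, frames (P)
Q -> miss, frames (P Q)
P -> hit
M -> miss, frames (P Q M)
P -> hit
M -> hit
P -> hit
M -> hit
T -> miss, frames (P Q M T)
Q -> hit
T -> hit
M -> hit
T -> hit
P -> hit
J -> miss, evict M, frames (P Q T J)
T -> hit
Page faults: 5.

5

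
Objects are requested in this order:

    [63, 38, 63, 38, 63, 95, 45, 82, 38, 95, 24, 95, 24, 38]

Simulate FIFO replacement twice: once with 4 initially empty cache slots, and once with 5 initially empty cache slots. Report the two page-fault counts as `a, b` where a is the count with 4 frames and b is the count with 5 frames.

7, 6

4 frames: F F . . . F F F . . F . . F → 7 faults.
5 frames: F F . . . F F F . . F . . . → 6 faults.
6 < 7: adding a frame reduced faults, as is typical.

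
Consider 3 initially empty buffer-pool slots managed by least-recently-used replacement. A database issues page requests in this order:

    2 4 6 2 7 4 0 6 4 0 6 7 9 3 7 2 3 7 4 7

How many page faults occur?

12

2 -> fault, frames {2}
4 -> fault, frames {2,4}
6 -> fault, frames {2,4,6}
2 -> hit
7 -> fault, evict 4, frames {6,2,7}
4 -> fault, evict 6, frames {2,7,4}
0 -> fault, evict 2, frames {7,4,0}
6 -> fault, evict 7, frames {4,0,6}
4 -> hit
0 -> hit
6 -> hit
7 -> fault, evict 4, frames {0,6,7}
9 -> fault, evict 0, frames {6,7,9}
3 -> fault, evict 6, frames {7,9,3}
7 -> hit
2 -> fault, evict 9, frames {3,7,2}
3 -> hit
7 -> hit
4 -> fault, evict 2, frames {3,7,4}
7 -> hit
Page faults: 12.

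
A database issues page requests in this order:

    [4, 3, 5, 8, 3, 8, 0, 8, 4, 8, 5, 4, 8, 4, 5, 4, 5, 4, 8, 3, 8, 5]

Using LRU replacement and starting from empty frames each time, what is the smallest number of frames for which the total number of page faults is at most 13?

3

f=1: 22 faults
f=2: 14 faults
f=3: 9 faults
f=4: 8 faults
f=5: 5 faults
Smallest f with faults ≤ 13 is 3.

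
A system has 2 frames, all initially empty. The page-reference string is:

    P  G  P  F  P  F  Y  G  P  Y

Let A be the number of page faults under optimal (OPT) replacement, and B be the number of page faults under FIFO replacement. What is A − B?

-2

Under OPT: F F . F . . F F . F → 6 faults.
Under FIFO: F F . F F . F F F F → 8 faults.
A − B = 6 − 8 = -2.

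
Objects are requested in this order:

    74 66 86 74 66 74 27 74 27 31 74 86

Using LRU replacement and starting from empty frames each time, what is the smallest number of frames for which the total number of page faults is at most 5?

5

f=1: 12 faults
f=2: 9 faults
f=3: 6 faults
f=4: 6 faults
f=5: 5 faults
Smallest f with faults ≤ 5 is 5.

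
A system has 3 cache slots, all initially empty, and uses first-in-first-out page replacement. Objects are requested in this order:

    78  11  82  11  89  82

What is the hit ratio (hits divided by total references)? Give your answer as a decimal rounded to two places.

78: fault, frames [78]
11: fault, frames [78, 11]
82: fault, frames [78, 11, 82]
11: hit
89: fault, evict 78, frames [11, 82, 89]
82: hit
Hits: 2 of 6 references → 2/6 = 0.3333.

0.33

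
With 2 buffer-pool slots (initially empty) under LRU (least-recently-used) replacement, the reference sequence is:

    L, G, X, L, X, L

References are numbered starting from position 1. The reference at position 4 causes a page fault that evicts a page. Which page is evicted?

G

pos 1: L → miss, frames [L]
pos 2: G → miss, frames [L, G]
pos 3: X → miss, evict L, frames [G, X]
pos 4: L → miss, evict G, frames [X, L]
At position 4, page G is evicted.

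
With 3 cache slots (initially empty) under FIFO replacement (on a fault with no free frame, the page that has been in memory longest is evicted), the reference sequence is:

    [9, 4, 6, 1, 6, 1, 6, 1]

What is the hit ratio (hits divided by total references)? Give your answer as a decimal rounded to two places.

0.50

9 → fault, frames [9]
4 → fault, frames [9, 4]
6 → fault, frames [9, 4, 6]
1 → fault, evict 9, frames [4, 6, 1]
6 → hit
1 → hit
6 → hit
1 → hit
Hits: 4 of 8 references → 4/8 = 0.5000.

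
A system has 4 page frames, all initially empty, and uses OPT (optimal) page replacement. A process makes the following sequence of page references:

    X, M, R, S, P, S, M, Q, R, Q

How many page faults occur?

6

X -> fault, frames {X}
M -> fault, frames {X,M}
R -> fault, frames {X,M,R}
S -> fault, frames {X,M,R,S}
P -> fault, evict X, frames {M,R,S,P}
S -> hit
M -> hit
Q -> fault, evict P, frames {M,R,S,Q}
R -> hit
Q -> hit
Page faults: 6.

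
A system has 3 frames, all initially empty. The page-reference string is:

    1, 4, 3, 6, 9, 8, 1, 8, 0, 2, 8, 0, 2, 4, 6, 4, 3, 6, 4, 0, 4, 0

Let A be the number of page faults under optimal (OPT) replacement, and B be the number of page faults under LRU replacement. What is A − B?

Under OPT: F F F F F F . . F F . . . F F . F . . F . . → 12 faults.
Under LRU: F F F F F F F . F F . . . F F . F . . F . . → 13 faults.
A − B = 12 − 13 = -1.

-1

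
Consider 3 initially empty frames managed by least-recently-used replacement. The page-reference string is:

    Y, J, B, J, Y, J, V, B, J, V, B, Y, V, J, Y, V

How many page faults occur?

7

Y -> miss, frames {Y}
J -> miss, frames {Y,J}
B -> miss, frames {Y,J,B}
J -> hit
Y -> hit
J -> hit
V -> miss, evict B, frames {Y,J,V}
B -> miss, evict Y, frames {J,V,B}
J -> hit
V -> hit
B -> hit
Y -> miss, evict J, frames {V,B,Y}
V -> hit
J -> miss, evict B, frames {Y,V,J}
Y -> hit
V -> hit
Page faults: 7.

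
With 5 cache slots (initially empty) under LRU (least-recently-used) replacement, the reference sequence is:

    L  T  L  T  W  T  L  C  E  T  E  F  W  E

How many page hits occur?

7

L -> miss, frames (L)
T -> miss, frames (L T)
L -> hit
T -> hit
W -> miss, frames (L T W)
T -> hit
L -> hit
C -> miss, frames (W T L C)
E -> miss, frames (W T L C E)
T -> hit
E -> hit
F -> miss, evict W, frames (L C T E F)
W -> miss, evict L, frames (C T E F W)
E -> hit
Hits: 7.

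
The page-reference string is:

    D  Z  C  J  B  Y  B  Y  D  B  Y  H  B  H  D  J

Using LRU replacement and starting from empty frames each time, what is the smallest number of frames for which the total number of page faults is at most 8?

5

f=1: 16 faults
f=2: 13 faults
f=3: 10 faults
f=4: 9 faults
f=5: 8 faults
f=6: 7 faults
f=7: 7 faults
Smallest f with faults ≤ 8 is 5.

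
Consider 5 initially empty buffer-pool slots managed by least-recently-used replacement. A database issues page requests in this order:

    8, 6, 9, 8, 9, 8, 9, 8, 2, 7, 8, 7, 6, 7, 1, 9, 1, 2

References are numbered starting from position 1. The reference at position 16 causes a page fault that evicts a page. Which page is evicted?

2

pos 1: 8 -> miss, frames (8)
pos 2: 6 -> miss, frames (8 6)
pos 3: 9 -> miss, frames (8 6 9)
pos 4: 8 -> hit
pos 5: 9 -> hit
pos 6: 8 -> hit
pos 7: 9 -> hit
pos 8: 8 -> hit
pos 9: 2 -> miss, frames (6 9 8 2)
pos 10: 7 -> miss, frames (6 9 8 2 7)
pos 11: 8 -> hit
pos 12: 7 -> hit
pos 13: 6 -> hit
pos 14: 7 -> hit
pos 15: 1 -> miss, evict 9, frames (2 8 6 7 1)
pos 16: 9 -> miss, evict 2, frames (8 6 7 1 9)
At position 16, page 2 is evicted.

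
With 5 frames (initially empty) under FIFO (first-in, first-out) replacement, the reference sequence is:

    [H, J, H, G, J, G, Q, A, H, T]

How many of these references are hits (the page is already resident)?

H → miss, frames (H)
J → miss, frames (H J)
H → hit
G → miss, frames (H J G)
J → hit
G → hit
Q → miss, frames (H J G Q)
A → miss, frames (H J G Q A)
H → hit
T → miss, evict H, frames (J G Q A T)
Hits: 4.

4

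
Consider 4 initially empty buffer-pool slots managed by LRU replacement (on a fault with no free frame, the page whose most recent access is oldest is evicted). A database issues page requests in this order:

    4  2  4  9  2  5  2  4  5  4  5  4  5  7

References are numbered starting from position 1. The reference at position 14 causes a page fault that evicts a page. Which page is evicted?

9

pos 1: 4: miss, frames [4]
pos 2: 2: miss, frames [4, 2]
pos 3: 4: hit
pos 4: 9: miss, frames [2, 4, 9]
pos 5: 2: hit
pos 6: 5: miss, frames [4, 9, 2, 5]
pos 7: 2: hit
pos 8: 4: hit
pos 9: 5: hit
pos 10: 4: hit
pos 11: 5: hit
pos 12: 4: hit
pos 13: 5: hit
pos 14: 7: miss, evict 9, frames [2, 4, 5, 7]
At position 14, page 9 is evicted.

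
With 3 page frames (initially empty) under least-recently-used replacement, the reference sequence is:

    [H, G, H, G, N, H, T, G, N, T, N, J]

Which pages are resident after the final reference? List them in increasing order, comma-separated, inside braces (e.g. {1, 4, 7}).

{J, N, T}

H → fault, frames [H]
G → fault, frames [H, G]
H → hit
G → hit
N → fault, frames [H, G, N]
H → hit
T → fault, evict G, frames [N, H, T]
G → fault, evict N, frames [H, T, G]
N → fault, evict H, frames [T, G, N]
T → hit
N → hit
J → fault, evict G, frames [T, N, J]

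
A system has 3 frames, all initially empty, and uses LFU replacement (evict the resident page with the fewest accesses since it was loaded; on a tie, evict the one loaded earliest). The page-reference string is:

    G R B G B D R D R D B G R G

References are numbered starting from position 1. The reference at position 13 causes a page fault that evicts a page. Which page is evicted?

pos 1: G: fault, frames {G}
pos 2: R: fault, frames {G,R}
pos 3: B: fault, frames {G,R,B}
pos 4: G: hit
pos 5: B: hit
pos 6: D: fault, evict R, frames {G,B,D}
pos 7: R: fault, evict D, frames {G,B,R}
pos 8: D: fault, evict R, frames {G,B,D}
pos 9: R: fault, evict D, frames {G,B,R}
pos 10: D: fault, evict R, frames {G,B,D}
pos 11: B: hit
pos 12: G: hit
pos 13: R: fault, evict D, frames {G,B,R}
At position 13, page D is evicted.

D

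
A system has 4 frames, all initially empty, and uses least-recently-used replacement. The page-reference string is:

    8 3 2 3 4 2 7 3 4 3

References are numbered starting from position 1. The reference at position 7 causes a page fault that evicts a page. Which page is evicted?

pos 1: 8: fault, frames (8)
pos 2: 3: fault, frames (8 3)
pos 3: 2: fault, frames (8 3 2)
pos 4: 3: hit
pos 5: 4: fault, frames (8 2 3 4)
pos 6: 2: hit
pos 7: 7: fault, evict 8, frames (3 4 2 7)
At position 7, page 8 is evicted.

8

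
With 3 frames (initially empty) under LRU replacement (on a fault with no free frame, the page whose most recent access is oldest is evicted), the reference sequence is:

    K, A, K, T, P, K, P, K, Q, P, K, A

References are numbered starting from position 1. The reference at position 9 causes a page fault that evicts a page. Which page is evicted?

T

pos 1: K → miss, frames {K}
pos 2: A → miss, frames {K,A}
pos 3: K → hit
pos 4: T → miss, frames {A,K,T}
pos 5: P → miss, evict A, frames {K,T,P}
pos 6: K → hit
pos 7: P → hit
pos 8: K → hit
pos 9: Q → miss, evict T, frames {P,K,Q}
At position 9, page T is evicted.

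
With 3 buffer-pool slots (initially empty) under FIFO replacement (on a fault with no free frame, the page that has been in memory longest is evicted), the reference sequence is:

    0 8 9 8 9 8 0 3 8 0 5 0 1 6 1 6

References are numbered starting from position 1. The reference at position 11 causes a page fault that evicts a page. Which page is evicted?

9

pos 1: 0 → miss, frames [0]
pos 2: 8 → miss, frames [0, 8]
pos 3: 9 → miss, frames [0, 8, 9]
pos 4: 8 → hit
pos 5: 9 → hit
pos 6: 8 → hit
pos 7: 0 → hit
pos 8: 3 → miss, evict 0, frames [8, 9, 3]
pos 9: 8 → hit
pos 10: 0 → miss, evict 8, frames [9, 3, 0]
pos 11: 5 → miss, evict 9, frames [3, 0, 5]
At position 11, page 9 is evicted.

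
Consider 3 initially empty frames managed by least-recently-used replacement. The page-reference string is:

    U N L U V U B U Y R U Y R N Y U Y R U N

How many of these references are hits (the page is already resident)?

9

U → miss, frames [U]
N → miss, frames [U, N]
L → miss, frames [U, N, L]
U → hit
V → miss, evict N, frames [L, U, V]
U → hit
B → miss, evict L, frames [V, U, B]
U → hit
Y → miss, evict V, frames [B, U, Y]
R → miss, evict B, frames [U, Y, R]
U → hit
Y → hit
R → hit
N → miss, evict U, frames [Y, R, N]
Y → hit
U → miss, evict R, frames [N, Y, U]
Y → hit
R → miss, evict N, frames [U, Y, R]
U → hit
N → miss, evict Y, frames [R, U, N]
Hits: 9.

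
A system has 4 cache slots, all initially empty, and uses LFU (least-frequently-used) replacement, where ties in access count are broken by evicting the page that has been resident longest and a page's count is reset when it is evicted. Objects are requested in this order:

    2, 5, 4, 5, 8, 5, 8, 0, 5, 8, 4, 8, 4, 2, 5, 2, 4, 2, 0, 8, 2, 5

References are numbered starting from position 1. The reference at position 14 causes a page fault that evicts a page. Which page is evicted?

pos 1: 2 -> miss, frames [2]
pos 2: 5 -> miss, frames [2, 5]
pos 3: 4 -> miss, frames [2, 5, 4]
pos 4: 5 -> hit
pos 5: 8 -> miss, frames [2, 5, 4, 8]
pos 6: 5 -> hit
pos 7: 8 -> hit
pos 8: 0 -> miss, evict 2, frames [5, 4, 8, 0]
pos 9: 5 -> hit
pos 10: 8 -> hit
pos 11: 4 -> hit
pos 12: 8 -> hit
pos 13: 4 -> hit
pos 14: 2 -> miss, evict 0, frames [5, 4, 8, 2]
At position 14, page 0 is evicted.

0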